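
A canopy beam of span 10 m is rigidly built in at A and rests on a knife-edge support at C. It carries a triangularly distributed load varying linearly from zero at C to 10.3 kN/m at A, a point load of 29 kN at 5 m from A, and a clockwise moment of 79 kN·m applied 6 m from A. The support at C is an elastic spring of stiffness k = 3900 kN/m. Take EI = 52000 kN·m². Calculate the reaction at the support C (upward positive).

R_C = 28.19 kN

Release the roller at C. Primary structure: cantilever fixed at A.
Downward deflection at the released point C due to the loads:
  triangular load, peak 10.3 at the fixed end: w₀L⁴/(30EI) = 3433/EI
  point load 29 at a = 5: Pa²(3L − a)/(6EI) = 3021/EI
  clockwise couple 79 at a = 6: M₀a(2L − a)/(2EI) = 3318/EI
  δ_0 = 9772/EI
Tip deflection under a unit load at C: L³/(3EI) = 333.3/EI.
With EI = 52000 kN·m²: δ_0 = 0.18793 m and δ_{CC} = 0.00641 m/kN.
Compatibility — the spring shortens by R_C/k under the reaction it provides: δ_0 − R_C·δ_{CC} = R_C/k. With 1/k = 0.000256 m/kN, R_C = δ_0 / (δ_{CC} + 1/k) = 0.18793 / (0.00641 + 0.000256) = 28.19 kN.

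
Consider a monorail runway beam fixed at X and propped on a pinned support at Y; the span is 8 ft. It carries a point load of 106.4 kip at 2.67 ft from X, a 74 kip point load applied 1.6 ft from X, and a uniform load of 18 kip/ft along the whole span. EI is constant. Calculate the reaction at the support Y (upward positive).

R_Y = 73.94 kip

Remove the prop at Y; the released (primary) structure is a cantilever built in at X.
Downward deflection at the released point Y due to the loads:
  point load 106.4 at a = 2.67: Pa²(3L − a)/(6EI) = 2697/EI
  point load 74 at a = 1.6: Pa²(3L − a)/(6EI) = 707.2/EI
  UDL 18: wL⁴/(8EI) = 9216/EI
  δ_0 = 12620/EI
Tip deflection under a unit load at Y: L³/(3EI) = 170.7/EI.
The prop prevents deflection at Y: R_Y = δ_0/δ_{YY} = 12620/170.7 = 73.94 kip.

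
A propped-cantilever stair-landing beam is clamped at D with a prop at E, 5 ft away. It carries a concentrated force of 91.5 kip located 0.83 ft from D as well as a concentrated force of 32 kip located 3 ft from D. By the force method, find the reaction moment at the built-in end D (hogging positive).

Remove the prop at E; the released (primary) structure is a cantilever built in at D.
Deflection at E on the released cantilever, summing each load's contribution:
  point load 91.5 at a = 0.83: Pa²(3L − a)/(6EI) = 148.9/EI
  point load 32 at a = 3: Pa²(3L − a)/(6EI) = 576/EI
  δ_0 = 724.9/EI
Flexibility coefficient — unit upward force at E: δ_{EE} = L³/(3EI) = 41.67/EI.
The prop prevents deflection at E: R_E = δ_0/δ_{EE} = 724.9/41.67 = 17.4 kip.
Moment equilibrium about D: M_D = Σ(load moments about D) − R_E·L = 171.9 − 17.4×5 = 84.96 kip·ft.

M_D = 84.96 kip·ft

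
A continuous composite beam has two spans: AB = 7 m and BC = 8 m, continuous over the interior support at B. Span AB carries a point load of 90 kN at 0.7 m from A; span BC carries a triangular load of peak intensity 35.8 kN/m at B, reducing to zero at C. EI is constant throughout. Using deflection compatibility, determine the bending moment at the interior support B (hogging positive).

Release continuity at B by inserting a hinge; the redundant is the internal moment M_B. The primary structure is two simply-supported spans AB and BC.
Rotations at B on the released spans (each span's end-slope, ×1/EI):
  span AB: point load 90 at a = 0.7: Pab(L + a)/(6LEI) = 72.77/EI
  span BC: triangular load, peak 35.8: w₀L³/(45EI) = 407.3/EI
  relative rotation θ_0 = (72.77 + 407.3)/EI = 480.1/EI
A unit hogging moment at B produces rotation L₁/(3EI) + L₂/(3EI) = 5/EI.
Slope continuity at B: θ_0 = M_B·5/EI, so M_B = 480.1/5 = 96.02 kN·m (hogging).

M_B = 96.02 kN·m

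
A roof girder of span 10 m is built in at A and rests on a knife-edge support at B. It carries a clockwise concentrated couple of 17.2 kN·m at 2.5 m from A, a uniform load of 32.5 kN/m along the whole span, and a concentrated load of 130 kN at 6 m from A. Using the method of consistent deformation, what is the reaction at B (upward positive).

Take the reaction at B as the redundant and release it; the primary structure is a cantilever fixed at A.
Free-end deflection of the primary structure under the applied loading (downward +):
  clockwise couple 17.2 at a = 2.5: M₀a(2L − a)/(2EI) = 376.2/EI
  UDL 32.5: wL⁴/(8EI) = 40625/EI
  point load 130 at a = 6: Pa²(3L − a)/(6EI) = 18720/EI
  δ_0 = 59721/EI
Tip deflection under a unit load at B: L³/(3EI) = 333.3/EI.
Compatibility at B: δ_0 − R_B·δ_{BB} = 0, so R_B = 59721/333.3 = 179.2 kN.

R_B = 179.2 kN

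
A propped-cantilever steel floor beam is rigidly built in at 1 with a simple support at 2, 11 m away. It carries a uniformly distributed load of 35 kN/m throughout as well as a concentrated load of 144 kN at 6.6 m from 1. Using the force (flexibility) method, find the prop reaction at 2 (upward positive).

Choose R_2 as the redundant. The primary structure is the cantilever fixed at 1.
Primary-structure tip deflection at 2 by superposition:
  UDL 35: wL⁴/(8EI) = 64054/EI
  point load 144 at a = 6.6: Pa²(3L − a)/(6EI) = 27600/EI
  δ_0 = 91654/EI
Tip deflection under a unit load at 2: L³/(3EI) = 443.7/EI.
The prop prevents deflection at 2: R_2 = δ_0/δ_{22} = 91654/443.7 = 206.6 kN.

R_2 = 206.6 kN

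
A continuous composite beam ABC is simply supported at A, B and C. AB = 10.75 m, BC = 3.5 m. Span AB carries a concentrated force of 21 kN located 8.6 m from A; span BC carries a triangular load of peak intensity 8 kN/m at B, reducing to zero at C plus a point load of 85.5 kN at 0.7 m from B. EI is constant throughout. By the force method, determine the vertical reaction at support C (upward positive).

R_C = 11.28 kN

Take M_B as the redundant. Released structure: two simple spans AB and BC with a hinge at B.
Rotations at B on the released spans (each span's end-slope, ×1/EI):
  span AB: point load 21 at a = 8.6: Pab(L + a)/(6LEI) = 116.5/EI
  span BC: triangular load, peak 8: w₀L³/(45EI) = 7.622/EI
  span BC: point load 85.5 at a = 0.7: Pab(L + b)/(6LEI) = 50.27/EI
  relative rotation θ_0 = (116.5 + 57.9)/EI = 174.4/EI
A unit hogging moment at B produces rotation L₁/(3EI) + L₂/(3EI) = 4.75/EI.
Slope continuity at B: θ_0 = M_B·4.75/EI, so M_B = 174.4/4.75 = 36.71 kN·m (hogging).
Span BC, ΣM about C: R_B^{BC}·3.5 = 272.1 + 36.71, so R_B^{BC} = 88.22 kN and R_C = 99.5 − 88.22 = 11.28 kN.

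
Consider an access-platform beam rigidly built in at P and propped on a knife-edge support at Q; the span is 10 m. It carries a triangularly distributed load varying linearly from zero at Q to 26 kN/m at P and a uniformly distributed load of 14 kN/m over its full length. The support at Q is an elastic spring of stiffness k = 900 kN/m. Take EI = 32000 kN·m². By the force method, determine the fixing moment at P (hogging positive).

M_P = 424 kN·m

Choose R_Q as the redundant. The primary structure is the cantilever fixed at P.
Downward deflection at the released point Q due to the loads:
  triangular load, peak 26 at the fixed end: w₀L⁴/(30EI) = 8667/EI
  UDL 14: wL⁴/(8EI) = 17500/EI
  δ_0 = 26167/EI
Tip deflection under a unit load at Q: L³/(3EI) = 333.3/EI.
With EI = 32000 kN·m²: δ_0 = 0.81771 m and δ_{QQ} = 0.010417 m/kN.
Compatibility — the spring shortens by R_Q/k under the reaction it provides: δ_0 − R_Q·δ_{QQ} = R_Q/k. With 1/k = 0.001111 m/kN, R_Q = δ_0 / (δ_{QQ} + 1/k) = 0.81771 / (0.010417 + 0.001111) = 70.93 kN.
Moment equilibrium about P: M_P = Σ(load moments about P) − R_Q·L = 1133 − 70.93×10 = 424 kN·m.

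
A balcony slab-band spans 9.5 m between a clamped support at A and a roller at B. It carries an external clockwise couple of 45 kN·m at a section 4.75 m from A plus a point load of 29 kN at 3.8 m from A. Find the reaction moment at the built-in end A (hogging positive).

Choose R_B as the redundant. The primary structure is the cantilever fixed at A.
Downward deflection at the released point B due to the loads:
  clockwise couple 45 at a = 4.75: M₀a(2L − a)/(2EI) = 1523/EI
  point load 29 at a = 3.8: Pa²(3L − a)/(6EI) = 1724/EI
  δ_0 = 3247/EI
Tip deflection under a unit load at B: L³/(3EI) = 285.8/EI.
The prop prevents deflection at B: R_B = δ_0/δ_{BB} = 3247/285.8 = 11.36 kN.
Moment equilibrium about A: M_A = Σ(load moments about A) − R_B·L = 155.2 − 11.36×9.5 = 47.27 kN·m.

M_A = 47.27 kN·m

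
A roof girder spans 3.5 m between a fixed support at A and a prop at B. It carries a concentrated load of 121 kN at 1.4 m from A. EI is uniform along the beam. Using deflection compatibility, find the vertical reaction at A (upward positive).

Remove the prop at B; the released (primary) structure is a cantilever built in at A.
Free-end deflection of the primary structure under the applied loading (downward +):
  point load 121 at a = 1.4: Pa²(3L − a)/(6EI) = 359.7/EI
Tip deflection under a unit load at B: L³/(3EI) = 14.29/EI.
Compatibility at B: δ_0 − R_B·δ_{BB} = 0, so R_B = 359.7/14.29 = 25.17 kN.
Vertical equilibrium: R_A = ΣP − R_B = 121 − 25.17 = 95.83 kN.

R_A = 95.83 kN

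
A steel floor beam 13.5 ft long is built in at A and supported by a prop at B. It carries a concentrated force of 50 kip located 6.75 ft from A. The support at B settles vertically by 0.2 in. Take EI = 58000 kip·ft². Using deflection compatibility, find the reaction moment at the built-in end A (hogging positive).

M_A = 142.5 kip·ft

Take the reaction at B as the redundant and release it; the primary structure is a cantilever fixed at A.
Downward deflection at the released point B due to the loads:
  point load 50 at a = 6.75: Pa²(3L − a)/(6EI) = 12814/EI
Flexibility coefficient — unit upward force at B: δ_{BB} = L³/(3EI) = 820.1/EI.
With EI = 58000 kip·ft²: δ_0 = 0.22094 ft and δ_{BB} = 0.01414 ft/kip.
Compatibility — the beam at B must follow the support down by 0.01667 ft: δ_0 − R_B·δ_{BB} = 0.01667, so R_B = (0.22094 − 0.01667)/0.01414 = 14.45 kip.
Moment equilibrium about A: M_A = Σ(load moments about A) − R_B·L = 337.5 − 14.45×13.5 = 142.5 kip·ft.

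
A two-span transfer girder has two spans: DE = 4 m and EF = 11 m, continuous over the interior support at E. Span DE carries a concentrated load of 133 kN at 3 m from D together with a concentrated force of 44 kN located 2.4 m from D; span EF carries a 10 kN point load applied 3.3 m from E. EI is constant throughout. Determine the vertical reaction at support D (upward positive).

Take M_E as the redundant. Released structure: two simple spans DE and EF with a hinge at E.
End slopes at the hinge E, treating each span as simply supported:
  span DE: point load 133 at a = 3: Pab(L + a)/(6LEI) = 116.4/EI
  span DE: point load 44 at a = 2.4: Pab(L + a)/(6LEI) = 45.06/EI
  span EF: point load 10 at a = 3.3: Pab(L + b)/(6LEI) = 72/EI
  relative rotation θ_0 = (161.4 + 72)/EI = 233.4/EI
A unit hogging moment at E produces rotation L₁/(3EI) + L₂/(3EI) = 5/EI.
Slope continuity at E: θ_0 = M_E·5/EI, so M_E = 233.4/5 = 46.69 kN·m (hogging).
Span DE, ΣM about D with M_E applied at E: R_E^{DE}·4 = 504.6 + 46.69, so R_E^{DE} = 137.8 kN and R_D = 177 − 137.8 = 39.18 kN.

R_D = 39.18 kN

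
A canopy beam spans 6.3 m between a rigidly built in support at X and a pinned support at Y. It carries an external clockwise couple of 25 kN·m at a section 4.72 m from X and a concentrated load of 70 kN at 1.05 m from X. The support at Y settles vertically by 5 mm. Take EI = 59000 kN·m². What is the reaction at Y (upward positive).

R_Y = 4.793 kN

Take the reaction at Y as the redundant and release it; the primary structure is a cantilever fixed at X.
Downward deflection at the released point Y due to the loads:
  clockwise couple 25 at a = 4.72: M₀a(2L − a)/(2EI) = 464.9/EI
  point load 70 at a = 1.05: Pa²(3L − a)/(6EI) = 229.6/EI
  δ_0 = 694.5/EI
Flexibility coefficient — unit upward force at Y: δ_{YY} = L³/(3EI) = 83.35/EI.
With EI = 59000 kN·m²: δ_0 = 0.011771 m and δ_{YY} = 0.001413 m/kN.
Compatibility — the beam at Y must follow the support down by 0.005 m: δ_0 − R_Y·δ_{YY} = 0.005, so R_Y = (0.011771 − 0.005)/0.001413 = 4.793 kN.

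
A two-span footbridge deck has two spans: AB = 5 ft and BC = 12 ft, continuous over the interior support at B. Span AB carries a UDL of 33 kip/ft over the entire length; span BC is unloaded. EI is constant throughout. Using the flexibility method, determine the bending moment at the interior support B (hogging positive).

Insert a hinge at B; M_B is the redundant, and each span becomes simply supported.
End slopes at the hinge B, treating each span as simply supported:
  span AB: UDL 33: wL³/(24EI) = 171.9/EI
  relative rotation θ_0 = (171.9 + 0)/EI = 171.9/EI
A unit hogging moment at B produces rotation L₁/(3EI) + L₂/(3EI) = 5.667/EI.
Compatibility: M_B·(L₁+L₂)/(3EI) = θ_0, giving M_B = 30.33 kip·ft (hogging).

M_B = 30.33 kip·ft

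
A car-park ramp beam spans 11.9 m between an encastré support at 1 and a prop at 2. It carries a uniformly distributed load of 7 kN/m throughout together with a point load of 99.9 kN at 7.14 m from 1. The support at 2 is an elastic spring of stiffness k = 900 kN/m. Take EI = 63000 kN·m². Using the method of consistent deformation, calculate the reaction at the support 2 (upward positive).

Choose R_2 as the redundant. The primary structure is the cantilever fixed at 1.
Downward deflection at the released point 2 due to the loads:
  UDL 7: wL⁴/(8EI) = 17547/EI
  point load 99.9 at a = 7.14: Pa²(3L − a)/(6EI) = 24242/EI
  δ_0 = 41789/EI
Flexibility coefficient — unit upward force at 2: δ_{22} = L³/(3EI) = 561.7/EI.
With EI = 63000 kN·m²: δ_0 = 0.66331 m and δ_{22} = 0.008916 m/kN.
Compatibility — the spring shortens by R_2/k under the reaction it provides: δ_0 − R_2·δ_{22} = R_2/k. With 1/k = 0.001111 m/kN, R_2 = δ_0 / (δ_{22} + 1/k) = 0.66331 / (0.008916 + 0.001111) = 66.15 kN.

R_2 = 66.15 kN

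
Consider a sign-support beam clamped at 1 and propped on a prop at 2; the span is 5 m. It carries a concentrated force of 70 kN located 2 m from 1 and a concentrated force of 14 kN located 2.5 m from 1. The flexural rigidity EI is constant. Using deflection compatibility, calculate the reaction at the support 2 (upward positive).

Choose R_2 as the redundant. The primary structure is the cantilever fixed at 1.
Free-end deflection of the primary structure under the applied loading (downward +):
  point load 70 at a = 2: Pa²(3L − a)/(6EI) = 606.7/EI
  point load 14 at a = 2.5: Pa²(3L − a)/(6EI) = 182.3/EI
  δ_0 = 789/EI
Flexibility coefficient — unit upward force at 2: δ_{22} = L³/(3EI) = 41.67/EI.
Compatibility at 2: δ_0 − R_2·δ_{22} = 0, so R_2 = 789/41.67 = 18.93 kN.

R_2 = 18.93 kN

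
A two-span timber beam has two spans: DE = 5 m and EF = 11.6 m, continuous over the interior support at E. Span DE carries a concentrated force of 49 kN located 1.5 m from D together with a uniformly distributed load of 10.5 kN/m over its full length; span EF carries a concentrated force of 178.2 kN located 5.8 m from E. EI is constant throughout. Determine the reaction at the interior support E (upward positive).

R_E = 213.3 kN

Take M_E as the redundant. Released structure: two simple spans DE and EF with a hinge at E.
Discontinuity in slope at E on the released structure — sum the simple-span end rotations:
  span DE: point load 49 at a = 1.5: Pab(L + a)/(6LEI) = 55.74/EI
  span DE: UDL 10.5: wL³/(24EI) = 54.69/EI
  span EF: point load 178.2 at a = 5.8: Pab(L + b)/(6LEI) = 1499/EI
  relative rotation θ_0 = (110.4 + 1499)/EI = 1609/EI
A unit hogging moment at E produces rotation L₁/(3EI) + L₂/(3EI) = 5.533/EI.
Compatibility: M_E·(L₁+L₂)/(3EI) = θ_0, giving M_E = 290.8 kN·m (hogging).
Span DE, ΣM about D with M_E applied at E: R_E^{DE}·5 = 204.8 + 290.8, so R_E^{DE} = 99.11 kN and R_D = 101.5 − 99.11 = 2.39 kN.
Span EF, ΣM about F: R_E^{EF}·11.6 = 1034 + 290.8, so R_E^{EF} = 114.2 kN and R_F = 178.2 − 114.2 = 64.03 kN.
R_E = 99.11 + 114.2 = 213.3 kN.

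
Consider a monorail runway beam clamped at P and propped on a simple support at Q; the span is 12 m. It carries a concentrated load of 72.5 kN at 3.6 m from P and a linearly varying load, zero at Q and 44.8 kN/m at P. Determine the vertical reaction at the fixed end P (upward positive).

Release the roller at Q. Primary structure: cantilever fixed at P.
Free-end deflection of the primary structure under the applied loading (downward +):
  point load 72.5 at a = 3.6: Pa²(3L − a)/(6EI) = 5074/EI
  triangular load, peak 44.8 at the fixed end: w₀L⁴/(30EI) = 30966/EI
  δ_0 = 36040/EI
Tip deflection under a unit load at Q: L³/(3EI) = 576/EI.
The prop prevents deflection at Q: R_Q = δ_0/δ_{QQ} = 36040/576 = 62.57 kN.
Vertical equilibrium: R_P = ΣP − R_Q = 341.3 − 62.57 = 278.7 kN.

R_P = 278.7 kN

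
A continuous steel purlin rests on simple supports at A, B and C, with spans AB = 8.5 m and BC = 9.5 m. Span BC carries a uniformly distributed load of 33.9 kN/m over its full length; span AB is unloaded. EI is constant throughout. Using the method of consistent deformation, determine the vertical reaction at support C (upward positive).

R_C = 139.8 kN

Take M_B as the redundant. Released structure: two simple spans AB and BC with a hinge at B.
End slopes at the hinge B, treating each span as simply supported:
  span BC: UDL 33.9: wL³/(24EI) = 1211/EI
  relative rotation θ_0 = (0 + 1211)/EI = 1211/EI
A unit hogging moment at B produces rotation L₁/(3EI) + L₂/(3EI) = 6/EI.
Slope continuity at B: θ_0 = M_B·6/EI, so M_B = 1211/6 = 201.8 kN·m (hogging).
Span BC, ΣM about C: R_B^{BC}·9.5 = 1530 + 201.8, so R_B^{BC} = 182.3 kN and R_C = 322.1 − 182.3 = 139.8 kN.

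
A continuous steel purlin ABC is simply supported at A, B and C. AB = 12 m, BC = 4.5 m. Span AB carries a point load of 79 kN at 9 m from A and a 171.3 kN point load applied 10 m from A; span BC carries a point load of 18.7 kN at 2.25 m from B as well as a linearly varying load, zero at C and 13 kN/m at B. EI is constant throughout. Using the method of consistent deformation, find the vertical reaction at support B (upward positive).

Insert a hinge at B; M_B is the redundant, and each span becomes simply supported.
Discontinuity in slope at B on the released structure — sum the simple-span end rotations:
  span AB: point load 79 at a = 9: Pab(L + a)/(6LEI) = 622.1/EI
  span AB: point load 171.3 at a = 10: Pab(L + a)/(6LEI) = 1047/EI
  span BC: point load 18.7 at a = 2.25: Pab(L + b)/(6LEI) = 23.67/EI
  span BC: triangular load, peak 13: w₀L³/(45EI) = 26.32/EI
  relative rotation θ_0 = (1669 + 49.99)/EI = 1719/EI
A unit hogging moment at B produces rotation L₁/(3EI) + L₂/(3EI) = 5.5/EI.
Slope continuity at B: θ_0 = M_B·5.5/EI, so M_B = 1719/5.5 = 312.5 kN·m (hogging).
Span AB, ΣM about A with M_B applied at B: R_B^{AB}·12 = 2424 + 312.5, so R_B^{AB} = 228 kN and R_A = 250.3 − 228 = 22.26 kN.
Span BC, ΣM about C: R_B^{BC}·4.5 = 129.8 + 312.5, so R_B^{BC} = 98.3 kN and R_C = 47.95 − 98.3 = -50.35 kN.
R_B = 228 + 98.3 = 326.3 kN.

R_B = 326.3 kN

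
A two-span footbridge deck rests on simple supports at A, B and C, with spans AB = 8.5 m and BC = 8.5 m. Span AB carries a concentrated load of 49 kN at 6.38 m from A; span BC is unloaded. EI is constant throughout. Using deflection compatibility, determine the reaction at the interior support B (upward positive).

R_B = 44.81 kN

Insert a hinge at B; M_B is the redundant, and each span becomes simply supported.
End slopes at the hinge B, treating each span as simply supported:
  span AB: point load 49 at a = 6.38: Pab(L + a)/(6LEI) = 193.4/EI
  relative rotation θ_0 = (193.4 + 0)/EI = 193.4/EI
A unit hogging moment at B produces rotation L₁/(3EI) + L₂/(3EI) = 5.667/EI.
Slope continuity at B: θ_0 = M_B·5.667/EI, so M_B = 193.4/5.667 = 34.12 kN·m (hogging).
Span AB, ΣM about A with M_B applied at B: R_B^{AB}·8.5 = 312.6 + 34.12, so R_B^{AB} = 40.79 kN and R_A = 49 − 40.79 = 8.207 kN.
Span BC, ΣM about C: R_B^{BC}·8.5 = 0 + 34.12, so R_B^{BC} = 4.015 kN and R_C = 0 − 4.015 = -4.015 kN.
R_B = 40.79 + 4.015 = 44.81 kN.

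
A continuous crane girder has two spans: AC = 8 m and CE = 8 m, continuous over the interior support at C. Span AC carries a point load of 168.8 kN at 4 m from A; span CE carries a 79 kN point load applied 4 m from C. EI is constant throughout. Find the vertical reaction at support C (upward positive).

R_C = 170.4 kN

Take M_C as the redundant. Released structure: two simple spans AC and CE with a hinge at C.
Rotations at C on the released spans (each span's end-slope, ×1/EI):
  span AC: point load 168.8 at a = 4: Pab(L + a)/(6LEI) = 675.2/EI
  span CE: point load 79 at a = 4: Pab(L + b)/(6LEI) = 316/EI
  relative rotation θ_0 = (675.2 + 316)/EI = 991.2/EI
A unit hogging moment at C produces rotation L₁/(3EI) + L₂/(3EI) = 5.333/EI.
Compatibility: M_C·(L₁+L₂)/(3EI) = θ_0, giving M_C = 185.8 kN·m (hogging).
Span AC, ΣM about A with M_C applied at C: R_C^{AC}·8 = 675.2 + 185.8, so R_C^{AC} = 107.6 kN and R_A = 168.8 − 107.6 = 61.17 kN.
Span CE, ΣM about E: R_C^{CE}·8 = 316 + 185.8, so R_C^{CE} = 62.73 kN and R_E = 79 − 62.73 = 16.27 kN.
R_C = 107.6 + 62.73 = 170.4 kN.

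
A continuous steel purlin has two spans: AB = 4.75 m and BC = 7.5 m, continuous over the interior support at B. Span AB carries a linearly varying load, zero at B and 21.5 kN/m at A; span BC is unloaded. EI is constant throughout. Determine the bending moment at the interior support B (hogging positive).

Release continuity at B by inserting a hinge; the redundant is the internal moment M_B. The primary structure is two simply-supported spans AB and BC.
Rotations at B on the released spans (each span's end-slope, ×1/EI):
  span AB: triangular load, peak 21.5: 7w₀L³/(360EI) = 44.8/EI
  relative rotation θ_0 = (44.8 + 0)/EI = 44.8/EI
A unit hogging moment at B produces rotation L₁/(3EI) + L₂/(3EI) = 4.083/EI.
Slope continuity at B: θ_0 = M_B·4.083/EI, so M_B = 44.8/4.083 = 10.97 kN·m (hogging).

M_B = 10.97 kN·m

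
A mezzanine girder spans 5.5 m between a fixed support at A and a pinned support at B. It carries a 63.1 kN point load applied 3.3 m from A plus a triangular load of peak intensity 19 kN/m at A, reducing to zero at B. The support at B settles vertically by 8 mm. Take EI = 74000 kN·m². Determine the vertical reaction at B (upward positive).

Remove the prop at B; the released (primary) structure is a cantilever built in at A.
Deflection at B on the released cantilever, summing each load's contribution:
  point load 63.1 at a = 3.3: Pa²(3L − a)/(6EI) = 1512/EI
  triangular load, peak 19 at the fixed end: w₀L⁴/(30EI) = 579.5/EI
  δ_0 = 2091/EI
Flexibility coefficient — unit upward force at B: δ_{BB} = L³/(3EI) = 55.46/EI.
With EI = 74000 kN·m²: δ_0 = 0.028261 m and δ_{BB} = 0.000749 m/kN.
Compatibility — the beam at B must follow the support down by 0.008 m: δ_0 − R_B·δ_{BB} = 0.008, so R_B = (0.028261 − 0.008)/0.000749 = 27.03 kN.

R_B = 27.03 kN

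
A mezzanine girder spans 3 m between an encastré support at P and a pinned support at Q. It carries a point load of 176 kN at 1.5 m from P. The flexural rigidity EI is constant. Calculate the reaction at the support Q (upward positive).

Release the roller at Q. Primary structure: cantilever fixed at P.
Primary-structure tip deflection at Q by superposition:
  point load 176 at a = 1.5: Pa²(3L − a)/(6EI) = 495/EI
Tip deflection under a unit load at Q: L³/(3EI) = 9/EI.
The prop prevents deflection at Q: R_Q = δ_0/δ_{QQ} = 495/9 = 55 kN.

R_Q = 55 kN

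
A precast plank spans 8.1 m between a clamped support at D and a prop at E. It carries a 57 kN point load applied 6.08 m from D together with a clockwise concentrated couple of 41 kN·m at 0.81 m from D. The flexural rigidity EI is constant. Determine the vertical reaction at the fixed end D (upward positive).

Release the roller at E. Primary structure: cantilever fixed at D.
Primary-structure tip deflection at E by superposition:
  point load 57 at a = 6.08: Pa²(3L − a)/(6EI) = 6399/EI
  clockwise couple 41 at a = 0.81: M₀a(2L − a)/(2EI) = 255.6/EI
  δ_0 = 6654/EI
Flexibility coefficient — unit upward force at E: δ_{EE} = L³/(3EI) = 177.1/EI.
The prop prevents deflection at E: R_E = δ_0/δ_{EE} = 6654/177.1 = 37.56 kN.
Vertical equilibrium: R_D = ΣP − R_E = 57 − 37.56 = 19.44 kN.

R_D = 19.44 kN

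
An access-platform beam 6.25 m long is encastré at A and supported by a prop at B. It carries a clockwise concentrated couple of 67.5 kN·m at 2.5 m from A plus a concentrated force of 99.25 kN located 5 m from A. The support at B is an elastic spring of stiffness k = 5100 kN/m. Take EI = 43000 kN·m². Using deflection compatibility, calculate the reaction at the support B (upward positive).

Choose R_B as the redundant. The primary structure is the cantilever fixed at A.
Downward deflection at the released point B due to the loads:
  clockwise couple 67.5 at a = 2.5: M₀a(2L − a)/(2EI) = 843.8/EI
  point load 99.25 at a = 5: Pa²(3L − a)/(6EI) = 5686/EI
  δ_0 = 6530/EI
Tip deflection under a unit load at B: L³/(3EI) = 81.38/EI.
With EI = 43000 kN·m²: δ_0 = 0.15186 m and δ_{BB} = 0.001893 m/kN.
Compatibility — the spring shortens by R_B/k under the reaction it provides: δ_0 − R_B·δ_{BB} = R_B/k. With 1/k = 0.000196 m/kN, R_B = δ_0 / (δ_{BB} + 1/k) = 0.15186 / (0.001893 + 0.000196) = 72.71 kN.

R_B = 72.71 kN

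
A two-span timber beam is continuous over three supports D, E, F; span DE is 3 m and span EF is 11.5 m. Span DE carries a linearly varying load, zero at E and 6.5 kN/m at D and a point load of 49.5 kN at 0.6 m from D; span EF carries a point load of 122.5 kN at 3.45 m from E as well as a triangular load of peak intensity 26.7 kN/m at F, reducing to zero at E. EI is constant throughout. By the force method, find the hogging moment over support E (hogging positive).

Release continuity at E by inserting a hinge; the redundant is the internal moment M_E. The primary structure is two simply-supported spans DE and EF.
Discontinuity in slope at E on the released structure — sum the simple-span end rotations:
  span DE: triangular load, peak 6.5: 7w₀L³/(360EI) = 3.413/EI
  span DE: point load 49.5 at a = 0.6: Pab(L + a)/(6LEI) = 14.26/EI
  span EF: point load 122.5 at a = 3.45: Pab(L + b)/(6LEI) = 963.9/EI
  span EF: triangular load, peak 26.7: 7w₀L³/(360EI) = 789.6/EI
  relative rotation θ_0 = (17.67 + 1754)/EI = 1771/EI
A unit hogging moment at E produces rotation L₁/(3EI) + L₂/(3EI) = 4.833/EI.
Slope continuity at E: θ_0 = M_E·4.833/EI, so M_E = 1771/4.833 = 366.5 kN·m (hogging).

M_E = 366.5 kN·m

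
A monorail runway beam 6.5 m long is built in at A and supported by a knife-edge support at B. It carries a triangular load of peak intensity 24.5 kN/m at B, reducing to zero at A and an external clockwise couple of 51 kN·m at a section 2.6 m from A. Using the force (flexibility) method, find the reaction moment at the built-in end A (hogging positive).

Remove the prop at B; the released (primary) structure is a cantilever built in at A.
Free-end deflection of the primary structure under the applied loading (downward +):
  triangular load, peak 24.5 at the free end: 11w₀L⁴/(120EI) = 4009/EI
  clockwise couple 51 at a = 2.6: M₀a(2L − a)/(2EI) = 689.5/EI
  δ_0 = 4698/EI
Tip deflection under a unit load at B: L³/(3EI) = 91.54/EI.
Compatibility at B: δ_0 − R_B·δ_{BB} = 0, so R_B = 4698/91.54 = 51.33 kN.
Moment equilibrium about A: M_A = Σ(load moments about A) − R_B·L = 396 − 51.33×6.5 = 62.42 kN·m.

M_A = 62.42 kN·m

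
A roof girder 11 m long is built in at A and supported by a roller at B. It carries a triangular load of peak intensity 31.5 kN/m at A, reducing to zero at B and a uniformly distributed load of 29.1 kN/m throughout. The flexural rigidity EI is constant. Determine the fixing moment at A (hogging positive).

Remove the prop at B; the released (primary) structure is a cantilever built in at A.
Deflection at B on the released cantilever, summing each load's contribution:
  triangular load, peak 31.5 at the fixed end: w₀L⁴/(30EI) = 15373/EI
  UDL 29.1: wL⁴/(8EI) = 53257/EI
  δ_0 = 68630/EI
Flexibility coefficient — unit upward force at B: δ_{BB} = L³/(3EI) = 443.7/EI.
Compatibility at B: δ_0 − R_B·δ_{BB} = 0, so R_B = 68630/443.7 = 154.7 kN.
Moment equilibrium about A: M_A = Σ(load moments about A) − R_B·L = 2396 − 154.7×11 = 694.2 kN·m.

M_A = 694.2 kN·m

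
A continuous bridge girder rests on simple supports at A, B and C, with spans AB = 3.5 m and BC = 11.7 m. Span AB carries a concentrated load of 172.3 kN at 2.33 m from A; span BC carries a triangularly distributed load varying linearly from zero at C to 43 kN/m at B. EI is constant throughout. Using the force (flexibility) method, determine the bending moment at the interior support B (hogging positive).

Take M_B as the redundant. Released structure: two simple spans AB and BC with a hinge at B.
End slopes at the hinge B, treating each span as simply supported:
  span AB: point load 172.3 at a = 2.33: Pab(L + a)/(6LEI) = 130.4/EI
  span BC: triangular load, peak 43: w₀L³/(45EI) = 1530/EI
  relative rotation θ_0 = (130.4 + 1530)/EI = 1661/EI
A unit hogging moment at B produces rotation L₁/(3EI) + L₂/(3EI) = 5.067/EI.
Slope continuity at B: θ_0 = M_B·5.067/EI, so M_B = 1661/5.067 = 327.8 kN·m (hogging).

M_B = 327.8 kN·m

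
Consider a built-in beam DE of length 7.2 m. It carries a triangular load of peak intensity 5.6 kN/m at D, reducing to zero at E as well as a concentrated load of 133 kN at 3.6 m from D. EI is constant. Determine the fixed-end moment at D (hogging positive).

Take the two fixed-end moments M_D, M_E as redundants; the released structure is the simple span DE.
On the primary (simply-supported) span, the end slopes from the loading are:
  at D: triangular load, peak 5.6: w₀L³/(45EI) = 46.45/EI
  at E: triangular load, peak 5.6: 7w₀L³/(360EI) = 40.64/EI
  at D: point load 133 at a = 3.6: Pab(L + b)/(6LEI) = 430.9/EI
  at E: point load 133 at a = 3.6: Pab(L + a)/(6LEI) = 430.9/EI
  θ_D0 = 477.4/EI,  θ_E0 = 471.6/EI
Flexibility coefficients: a unit moment at one end gives L/(3EI) there and L/(6EI) at the far end, so f₁₁ = f₂₂ = 2.4/EI and f₁₂ = f₂₁ = 1.2/EI.
Compatibility — zero rotation at each built-in end:
  2.4 M_D + 1.2 M_E = 477.4
  1.2 M_D + 2.4 M_E = 471.6
Solving the pair gives M_D = 134.2 kN·m and M_E = 129.4 kN·m (hogging).

M_D = 134.2 kN·m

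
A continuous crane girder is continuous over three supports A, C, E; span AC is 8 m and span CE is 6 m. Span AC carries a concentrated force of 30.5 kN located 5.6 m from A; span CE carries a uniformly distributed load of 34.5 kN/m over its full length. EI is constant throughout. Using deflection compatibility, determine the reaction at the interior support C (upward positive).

R_C = 151.5 kN

Release continuity at C by inserting a hinge; the redundant is the internal moment M_C. The primary structure is two simply-supported spans AC and CE.
Discontinuity in slope at C on the released structure — sum the simple-span end rotations:
  span AC: point load 30.5 at a = 5.6: Pab(L + a)/(6LEI) = 116.1/EI
  span CE: UDL 34.5: wL³/(24EI) = 310.5/EI
  relative rotation θ_0 = (116.1 + 310.5)/EI = 426.6/EI
A unit hogging moment at C produces rotation L₁/(3EI) + L₂/(3EI) = 4.667/EI.
Slope continuity at C: θ_0 = M_C·4.667/EI, so M_C = 426.6/4.667 = 91.42 kN·m (hogging).
Span AC, ΣM about A with M_C applied at C: R_C^{AC}·8 = 170.8 + 91.42, so R_C^{AC} = 32.78 kN and R_A = 30.5 − 32.78 = -2.278 kN.
Span CE, ΣM about E: R_C^{CE}·6 = 621 + 91.42, so R_C^{CE} = 118.7 kN and R_E = 207 − 118.7 = 88.26 kN.
R_C = 32.78 + 118.7 = 151.5 kN.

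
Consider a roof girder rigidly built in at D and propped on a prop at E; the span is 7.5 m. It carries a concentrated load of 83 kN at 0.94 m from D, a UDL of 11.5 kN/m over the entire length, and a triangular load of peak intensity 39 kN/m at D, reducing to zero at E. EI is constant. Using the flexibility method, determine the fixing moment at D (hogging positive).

M_D = 291.1 kN·m

Release the roller at E. Primary structure: cantilever fixed at D.
Primary-structure tip deflection at E by superposition:
  point load 83 at a = 0.94: Pa²(3L − a)/(6EI) = 263.5/EI
  UDL 11.5: wL⁴/(8EI) = 4548/EI
  triangular load, peak 39 at the fixed end: w₀L⁴/(30EI) = 4113/EI
  δ_0 = 8925/EI
Flexibility coefficient — unit upward force at E: δ_{EE} = L³/(3EI) = 140.6/EI.
Compatibility at E: δ_0 − R_E·δ_{EE} = 0, so R_E = 8925/140.6 = 63.47 kN.
Moment equilibrium about D: M_D = Σ(load moments about D) − R_E·L = 767.1 − 63.47×7.5 = 291.1 kN·m.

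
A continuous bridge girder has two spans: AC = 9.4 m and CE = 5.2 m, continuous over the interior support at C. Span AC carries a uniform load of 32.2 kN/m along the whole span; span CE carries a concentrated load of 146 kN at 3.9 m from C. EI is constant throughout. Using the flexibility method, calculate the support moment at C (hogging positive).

Release continuity at C by inserting a hinge; the redundant is the internal moment M_C. The primary structure is two simply-supported spans AC and CE.
Discontinuity in slope at C on the released structure — sum the simple-span end rotations:
  span AC: UDL 32.2: wL³/(24EI) = 1114/EI
  span CE: point load 146 at a = 3.9: Pab(L + b)/(6LEI) = 154.2/EI
  relative rotation θ_0 = (1114 + 154.2)/EI = 1269/EI
A unit hogging moment at C produces rotation L₁/(3EI) + L₂/(3EI) = 4.867/EI.
Slope continuity at C: θ_0 = M_C·4.867/EI, so M_C = 1269/4.867 = 260.7 kN·m (hogging).

M_C = 260.7 kN·m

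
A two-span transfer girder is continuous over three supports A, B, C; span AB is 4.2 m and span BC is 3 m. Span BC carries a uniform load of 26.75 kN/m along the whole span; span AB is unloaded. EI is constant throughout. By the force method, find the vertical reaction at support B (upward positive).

Take M_B as the redundant. Released structure: two simple spans AB and BC with a hinge at B.
Rotations at B on the released spans (each span's end-slope, ×1/EI):
  span BC: UDL 26.75: wL³/(24EI) = 30.09/EI
  relative rotation θ_0 = (0 + 30.09)/EI = 30.09/EI
A unit hogging moment at B produces rotation L₁/(3EI) + L₂/(3EI) = 2.4/EI.
Slope continuity at B: θ_0 = M_B·2.4/EI, so M_B = 30.09/2.4 = 12.54 kN·m (hogging).
Span AB, ΣM about A with M_B applied at B: R_B^{AB}·4.2 = 0 + 12.54, so R_B^{AB} = 2.985 kN and R_A = 0 − 2.985 = -2.985 kN.
Span BC, ΣM about C: R_B^{BC}·3 = 120.4 + 12.54, so R_B^{BC} = 44.3 kN and R_C = 80.25 − 44.3 = 35.95 kN.
R_B = 2.985 + 44.3 = 47.29 kN.

R_B = 47.29 kN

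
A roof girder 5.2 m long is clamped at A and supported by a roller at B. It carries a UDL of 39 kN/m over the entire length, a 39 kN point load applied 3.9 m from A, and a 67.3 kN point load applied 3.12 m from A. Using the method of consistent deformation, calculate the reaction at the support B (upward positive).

Choose R_B as the redundant. The primary structure is the cantilever fixed at A.
Deflection at B on the released cantilever, summing each load's contribution:
  UDL 39: wL⁴/(8EI) = 3564/EI
  point load 39 at a = 3.9: Pa²(3L − a)/(6EI) = 1157/EI
  point load 67.3 at a = 3.12: Pa²(3L − a)/(6EI) = 1363/EI
  δ_0 = 6084/EI
Flexibility coefficient — unit upward force at B: δ_{BB} = L³/(3EI) = 46.87/EI.
Compatibility at B: δ_0 − R_B·δ_{BB} = 0, so R_B = 6084/46.87 = 129.8 kN.

R_B = 129.8 kN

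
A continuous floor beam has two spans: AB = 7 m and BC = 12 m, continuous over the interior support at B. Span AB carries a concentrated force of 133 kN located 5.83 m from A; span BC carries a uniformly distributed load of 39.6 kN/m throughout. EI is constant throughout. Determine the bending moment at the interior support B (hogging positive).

Release continuity at B by inserting a hinge; the redundant is the internal moment M_B. The primary structure is two simply-supported spans AB and BC.
Rotations at B on the released spans (each span's end-slope, ×1/EI):
  span AB: point load 133 at a = 5.83: Pab(L + a)/(6LEI) = 277.1/EI
  span BC: UDL 39.6: wL³/(24EI) = 2851/EI
  relative rotation θ_0 = (277.1 + 2851)/EI = 3128/EI
A unit hogging moment at B produces rotation L₁/(3EI) + L₂/(3EI) = 6.333/EI.
Slope continuity at B: θ_0 = M_B·6.333/EI, so M_B = 3128/6.333 = 493.9 kN·m (hogging).

M_B = 493.9 kN·m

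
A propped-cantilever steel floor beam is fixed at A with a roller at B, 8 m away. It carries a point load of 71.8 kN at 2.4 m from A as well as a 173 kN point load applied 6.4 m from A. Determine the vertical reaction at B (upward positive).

Remove the prop at B; the released (primary) structure is a cantilever built in at A.
Downward deflection at the released point B due to the loads:
  point load 71.8 at a = 2.4: Pa²(3L − a)/(6EI) = 1489/EI
  point load 173 at a = 6.4: Pa²(3L − a)/(6EI) = 20786/EI
  δ_0 = 22275/EI
Flexibility coefficient — unit upward force at B: δ_{BB} = L³/(3EI) = 170.7/EI.
Compatibility at B: δ_0 − R_B·δ_{BB} = 0, so R_B = 22275/170.7 = 130.5 kN.

R_B = 130.5 kN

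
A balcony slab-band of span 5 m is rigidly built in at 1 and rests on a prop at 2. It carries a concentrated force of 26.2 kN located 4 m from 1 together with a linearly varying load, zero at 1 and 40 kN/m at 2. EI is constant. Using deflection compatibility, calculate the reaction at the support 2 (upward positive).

R_2 = 73.44 kN

Remove the prop at 2; the released (primary) structure is a cantilever built in at 1.
Free-end deflection of the primary structure under the applied loading (downward +):
  point load 26.2 at a = 4: Pa²(3L − a)/(6EI) = 768.5/EI
  triangular load, peak 40 at the free end: 11w₀L⁴/(120EI) = 2292/EI
  δ_0 = 3060/EI
Tip deflection under a unit load at 2: L³/(3EI) = 41.67/EI.
The prop prevents deflection at 2: R_2 = δ_0/δ_{22} = 3060/41.67 = 73.44 kN.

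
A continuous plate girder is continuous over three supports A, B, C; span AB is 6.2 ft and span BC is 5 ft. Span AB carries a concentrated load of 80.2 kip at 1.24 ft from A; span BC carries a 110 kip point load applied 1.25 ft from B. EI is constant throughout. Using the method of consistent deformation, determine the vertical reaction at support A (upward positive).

R_A = 53.4 kip

Insert a hinge at B; M_B is the redundant, and each span becomes simply supported.
Discontinuity in slope at B on the released structure — sum the simple-span end rotations:
  span AB: point load 80.2 at a = 1.24: Pab(L + a)/(6LEI) = 98.65/EI
  span BC: point load 110 at a = 1.25: Pab(L + b)/(6LEI) = 150.4/EI
  relative rotation θ_0 = (98.65 + 150.4)/EI = 249/EI
A unit hogging moment at B produces rotation L₁/(3EI) + L₂/(3EI) = 3.733/EI.
Compatibility: M_B·(L₁+L₂)/(3EI) = θ_0, giving M_B = 66.71 kip·ft (hogging).
Span AB, ΣM about A with M_B applied at B: R_B^{AB}·6.2 = 99.45 + 66.71, so R_B^{AB} = 26.8 kip and R_A = 80.2 − 26.8 = 53.4 kip.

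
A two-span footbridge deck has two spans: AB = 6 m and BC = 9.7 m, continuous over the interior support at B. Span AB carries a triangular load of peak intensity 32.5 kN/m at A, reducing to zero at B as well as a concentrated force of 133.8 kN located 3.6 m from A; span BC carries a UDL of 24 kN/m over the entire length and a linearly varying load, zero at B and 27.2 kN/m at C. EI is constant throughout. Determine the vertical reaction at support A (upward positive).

R_A = 59.92 kN

Release continuity at B by inserting a hinge; the redundant is the internal moment M_B. The primary structure is two simply-supported spans AB and BC.
End slopes at the hinge B, treating each span as simply supported:
  span AB: triangular load, peak 32.5: 7w₀L³/(360EI) = 136.5/EI
  span AB: point load 133.8 at a = 3.6: Pab(L + a)/(6LEI) = 308.3/EI
  span BC: UDL 24: wL³/(24EI) = 912.7/EI
  span BC: triangular load, peak 27.2: 7w₀L³/(360EI) = 482.7/EI
  relative rotation θ_0 = (444.8 + 1395)/EI = 1840/EI
A unit hogging moment at B produces rotation L₁/(3EI) + L₂/(3EI) = 5.233/EI.
Compatibility: M_B·(L₁+L₂)/(3EI) = θ_0, giving M_B = 351.6 kN·m (hogging).
Span AB, ΣM about A with M_B applied at B: R_B^{AB}·6 = 676.7 + 351.6, so R_B^{AB} = 171.4 kN and R_A = 231.3 − 171.4 = 59.92 kN.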